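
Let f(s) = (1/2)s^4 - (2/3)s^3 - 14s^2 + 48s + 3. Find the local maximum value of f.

137/3

Critical points: f'(s) = 2s^3 - 2s^2 - 28s + 48 vanishes at s = -4, 2, 3.
Since f''(s) = 6s^2 - 4s - 28, we get f''(-4) = 84 > 0 ⇒ local minimum; f''(2) = -12 < 0 ⇒ local maximum; f''(3) = 14 > 0 ⇒ local minimum.
Thus f has its local maximum at s = 2, with value 137/3.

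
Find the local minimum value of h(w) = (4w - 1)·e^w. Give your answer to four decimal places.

h'(w) = 4·e^w + (4w - 1)·1·e^w = (4w + 3)·e^w. Since e^w > 0, the only critical point is w = -3/4.
h''(-3/4) has the same sign as 4 > 0, so this is a local minimum.
h(-3/4) = (-4)·e^(-3/4) ≈ -1.8895.

-1.8895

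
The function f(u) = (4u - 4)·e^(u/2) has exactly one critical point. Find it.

-1

By the product rule, f'(u) = (2u + 2)·e^(u/2). Since e^(u/2) > 0, the only critical point is u = -1.
f''(-1) has the same sign as 2 > 0, so this is a local minimum.
f(-1) = (-8)·e^(-1/2) ≈ -4.8522.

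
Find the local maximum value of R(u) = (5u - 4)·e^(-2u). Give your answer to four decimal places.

R'(u) = 5·e^(-2u) + (5u - 4)·(-2)·e^(-2u) = (-10u + 13)·e^(-2u). Since e^(-2u) > 0, the only critical point is u = 13/10.
R''(13/10) has the same sign as -10 < 0, so this is a local maximum.
R(13/10) = (5/2)·e^(-13/5) ≈ 0.1857.

0.1857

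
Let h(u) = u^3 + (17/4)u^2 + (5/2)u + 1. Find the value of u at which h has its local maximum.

-5/2

Critical points: h'(u) = 3u^2 + (17/2)u + 5/2 vanishes at u = -5/2, -1/3.
Since h''(u) = 6u + 17/2, we get h''(-5/2) = -13/2 < 0 ⇒ local maximum; h''(-1/3) = 13/2 > 0 ⇒ local minimum.
So the local maximum value is h(-5/2) = 91/16.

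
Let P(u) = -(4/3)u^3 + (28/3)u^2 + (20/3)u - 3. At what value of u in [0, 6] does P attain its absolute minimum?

0

Differentiating, P'(u) = -4u^2 + (56/3)u + 20/3; whose only zero in [0, 6] is u = 5.
Evaluating at the critical points and endpoints: P(0) = -3, P(5) = 97, P(6) = 85.
Hence the absolute minimum is -3 at u = 0.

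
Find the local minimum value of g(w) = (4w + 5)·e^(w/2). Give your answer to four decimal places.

g'(w) = 4·e^(w/2) + (4w + 5)·(1/2)·e^(w/2) = (2w + 13/2)·e^(w/2). Since e^(w/2) > 0, the only critical point is w = -13/4.
g''(-13/4) has the same sign as 2 > 0, so this is a local minimum.
g(-13/4) = (-8)·e^(-13/8) ≈ -1.5753.

-1.5753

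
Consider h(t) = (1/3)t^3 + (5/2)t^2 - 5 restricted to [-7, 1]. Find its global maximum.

95/6

The derivative is t^2 + 5t, which vanishes at t = -5 and t = 0.
Compare values at every candidate in [-7, 1]: h(-7) = 19/6,  h(-5) = 95/6,  h(0) = -5,  h(1) = -13/6.
The maximum over the interval is 95/6, attained at t = -5.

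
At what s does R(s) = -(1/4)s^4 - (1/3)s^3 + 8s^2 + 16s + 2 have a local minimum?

-1

R'(s) = -s^3 - s^2 + 16s + 16 = 0 at s = -4, -1, 4.
Since R''(s) = -3s^2 - 2s + 16, we get R''(-4) = -24 < 0 ⇒ local maximum; R''(-1) = 15 > 0 ⇒ local minimum; R''(4) = -40 < 0 ⇒ local maximum.
The local minimum is R(-1) = -71/12.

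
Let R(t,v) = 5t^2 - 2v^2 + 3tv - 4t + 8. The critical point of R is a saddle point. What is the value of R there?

360/49

∂R/∂t = 10t + 3v - 4 = 0 and ∂R/∂v = 3t - 4v = 0, so (t, v) = (16/49, 12/49).
The Hessian has R_{tt} = 10, R_{vv} = -4, R_{tv} = 3, giving D = -49 < 0, so the point is a saddle point.
R(16/49, 12/49) = 360/49.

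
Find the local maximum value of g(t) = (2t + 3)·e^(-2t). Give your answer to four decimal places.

By the product rule, g'(t) = (-4t - 4)·e^(-2t). Since e^(-2t) > 0, the only critical point is t = -1.
g''(-1) has the same sign as -4 < 0, so this is a local maximum.
g(-1) = (1)·e^(2) ≈ 7.3891.

7.3891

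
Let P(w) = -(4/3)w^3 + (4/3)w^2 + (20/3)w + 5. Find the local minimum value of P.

P'(w) = -4w^2 + (8/3)w + 20/3. Setting P'(w) = 0 gives w ∈ {-1, 5/3}.
P''(w) = -8w + 8/3. P''(-1) = 32/3 > 0 ⇒ local minimum; P''(5/3) = -32/3 < 0 ⇒ local maximum.
Thus P has its local minimum at w = -1, with value 1.

1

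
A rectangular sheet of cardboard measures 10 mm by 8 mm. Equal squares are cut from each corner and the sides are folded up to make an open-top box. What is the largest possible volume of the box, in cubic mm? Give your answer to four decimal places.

With cut size x, the volume is V(x) = x(10 − 2x)(8 − 2x) for 0 < x < 4.
V'(x) = 12x^2 − 72x + 80. Setting V'(x) = 0 gives x ≈ 1.4725 (the root in (0, 4)).
V''(x) = 24x − 72 is negative there, so this is the maximum; V ≈ 52.5138.

52.5138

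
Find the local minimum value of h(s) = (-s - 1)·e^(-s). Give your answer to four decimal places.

-1.0000

Differentiating with the product rule gives h'(s) = (s)·e^(-s). Since e^(-s) > 0, the only critical point is s = 0.
h''(0) has the same sign as 1 > 0, so this is a local minimum.
h(0) = (-1)·e^(0) ≈ -1.0000.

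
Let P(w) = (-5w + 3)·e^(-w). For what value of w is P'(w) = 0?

By the product rule, P'(w) = (5w - 8)·e^(-w). Since e^(-w) > 0, the only critical point is w = 8/5.
P''(8/5) has the same sign as 5 > 0, so this is a local minimum.
P(8/5) = (-5)·e^(-8/5) ≈ -1.0095.

8/5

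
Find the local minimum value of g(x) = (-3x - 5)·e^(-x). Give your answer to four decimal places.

-5.8432

g'(x) = (-3)·e^(-x) + (-3x - 5)·(-1)·e^(-x) = (3x + 2)·e^(-x). Since e^(-x) > 0, the only critical point is x = -2/3.
g''(-2/3) has the same sign as 3 > 0, so this is a local minimum.
g(-2/3) = (-3)·e^(2/3) ≈ -5.8432.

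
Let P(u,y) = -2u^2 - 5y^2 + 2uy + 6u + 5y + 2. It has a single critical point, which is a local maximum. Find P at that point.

181/18

∂P/∂u = -4u + 2y + 6 = 0 and ∂P/∂y = 2u - 10y + 5 = 0, so (u, y) = (35/18, 8/9).
The Hessian has P_{uu} = -4, P_{yy} = -10, P_{uy} = 2, giving D = 36 > 0 with P_{uu} < 0, so the point is a local maximum.
P(35/18, 8/9) = 181/18.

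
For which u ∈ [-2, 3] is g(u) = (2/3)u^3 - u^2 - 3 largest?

The derivative is 2u^2 - 2u, which vanishes at u = 0 and u = 1.
Compare values at every candidate in [-2, 3]: g(-2) = -37/3, g(0) = -3, g(1) = -10/3, g(3) = 6.
Hence the absolute maximum is 6 at u = 3.

3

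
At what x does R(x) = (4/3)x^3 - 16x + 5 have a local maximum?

-2

R'(x) = 4x^2 - 16. Setting R'(x) = 0 gives x ∈ {-2, 2}.
Second-derivative test with R''(x) = 8x: R''(-2) = -16 < 0 ⇒ local maximum; R''(2) = 16 > 0 ⇒ local minimum.
So the local maximum value is R(-2) = 79/3.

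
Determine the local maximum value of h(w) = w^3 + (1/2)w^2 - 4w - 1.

h'(w) = 3w^2 + w - 4. Setting h'(w) = 0 gives w ∈ {-4/3, 1}.
Second-derivative test with h''(w) = 6w + 1: h''(-4/3) = -7 < 0 ⇒ local maximum; h''(1) = 7 > 0 ⇒ local minimum.
Thus h has its local maximum at w = -4/3, with value 77/27.

77/27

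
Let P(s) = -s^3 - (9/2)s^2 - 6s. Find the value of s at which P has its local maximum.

-1

P'(s) = -3s^2 - 9s - 6. Setting P'(s) = 0 gives s ∈ {-2, -1}.
Since P''(s) = -6s - 9, we get P''(-2) = 3 > 0 ⇒ local minimum; P''(-1) = -3 < 0 ⇒ local maximum.
The local maximum is P(-1) = 5/2.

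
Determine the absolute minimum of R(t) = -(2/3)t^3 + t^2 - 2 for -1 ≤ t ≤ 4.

-86/3

The derivative is -2t^2 + 2t, which vanishes at t = 0 and t = 1.
Evaluating at the critical points and endpoints: R(-1) = -1/3,  R(0) = -2,  R(1) = -5/3,  R(4) = -86/3.
Hence the absolute minimum is -86/3 at t = 4.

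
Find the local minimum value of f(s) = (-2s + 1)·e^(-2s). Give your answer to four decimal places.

-0.1353

f'(s) = (-2)·e^(-2s) + (-2s + 1)·(-2)·e^(-2s) = (4s - 4)·e^(-2s). Since e^(-2s) > 0, the only critical point is s = 1.
f''(1) has the same sign as 4 > 0, so this is a local minimum.
f(1) = (-1)·e^(-2) ≈ -0.1353.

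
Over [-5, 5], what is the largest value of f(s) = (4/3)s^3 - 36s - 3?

Differentiating, f'(s) = 4s^2 - 36; which vanishes at s = -3 and s = 3.
Candidates: f(-5) = 31/3,  f(-3) = 69,  f(3) = -75,  f(5) = -49/3.
The maximum over the interval is 69, attained at s = -3.

69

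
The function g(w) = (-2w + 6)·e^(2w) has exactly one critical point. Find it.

By the product rule, g'(w) = (-4w + 10)·e^(2w). Since e^(2w) > 0, the only critical point is w = 5/2.
g''(5/2) has the same sign as -4 < 0, so this is a local maximum.
g(5/2) = (1)·e^(5) ≈ 148.4132.

5/2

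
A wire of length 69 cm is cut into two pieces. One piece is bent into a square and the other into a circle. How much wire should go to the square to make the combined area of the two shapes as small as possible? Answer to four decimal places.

Let x be the length used for the square. Square side x/4; circle radius (69−x)/(2π).
A(x) = (x/4)² + π·((69−x)/(2π))² = x²/16 + (69−x)²/(4π) for 0 ≤ x ≤ 69. A'(x) = x/8 − (69−x)/(2π) = 0 gives x = 4·69/(π+4) ≈ 38.6468.
A'' = 1/8 + 1/(2π) > 0, so this gives the minimum combined area; x ≈ 38.6468 cm to the square.

38.6468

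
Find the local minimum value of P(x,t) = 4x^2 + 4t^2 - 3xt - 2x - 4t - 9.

-599/55

∂P/∂x = 8x - 3t - 2 = 0 and ∂P/∂t = -3x + 8t - 4 = 0, so (x, t) = (28/55, 38/55).
The Hessian has P_{xx} = 8, P_{tt} = 8, P_{xt} = -3, giving D = 55 > 0 with P_{xx} > 0, so the point is a local minimum.
P(28/55, 38/55) = -599/55.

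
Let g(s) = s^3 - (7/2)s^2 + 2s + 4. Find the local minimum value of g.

Critical points: g'(s) = 3s^2 - 7s + 2 vanishes at s = 1/3, 2.
Second-derivative test with g''(s) = 6s - 7: g''(1/3) = -5 < 0 ⇒ local maximum; g''(2) = 5 > 0 ⇒ local minimum.
The local minimum is g(2) = 2.

2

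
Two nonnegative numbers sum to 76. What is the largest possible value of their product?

With x + y = 76, the product is P(x) = x(76 − x).
P'(x) = 76 − 2x = 0 gives x = 38; P'' = −2 < 0, so this is the maximum.
P = 38·38 = 1444.

1444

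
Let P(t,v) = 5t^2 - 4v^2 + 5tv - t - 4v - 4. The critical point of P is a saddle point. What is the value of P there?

-52/15

∂P/∂t = 10t + 5v - 1 = 0 and ∂P/∂v = 5t - 8v - 4 = 0, so (t, v) = (4/15, -1/3).
The Hessian has P_{tt} = 10, P_{vv} = -8, P_{tv} = 5, giving D = -105 < 0, so the point is a saddle point.
P(4/15, -1/3) = -52/15.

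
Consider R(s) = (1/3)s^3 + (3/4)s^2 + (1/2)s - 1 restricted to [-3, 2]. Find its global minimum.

The derivative is s^2 + (3/2)s + 1/2, which vanishes at s = -1 and s = -1/2.
Evaluating at the critical points and endpoints: R(-3) = -19/4; R(-1) = -13/12; R(-1/2) = -53/48; R(2) = 17/3.
The minimum over the interval is -19/4, attained at s = -3.

-19/4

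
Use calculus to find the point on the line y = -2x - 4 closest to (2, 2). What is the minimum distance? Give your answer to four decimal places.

4.4721

Minimize D(x)^2 = (x - 2)^2 + (-2x - 6)^2.
d/dx[D^2] = 2(x - 2) + 2·(-2)·(-2x - 6) = 0 ⇒ x = -2.
Then y = 0 and the distance is √(20) ≈ 4.4721.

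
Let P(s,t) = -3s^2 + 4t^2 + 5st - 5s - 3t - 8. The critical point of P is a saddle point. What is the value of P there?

∂P/∂s = -6s + 5t - 5 = 0 and ∂P/∂t = 5s + 8t - 3 = 0, so (s, t) = (-25/73, 43/73).
The Hessian has P_{ss} = -6, P_{tt} = 8, P_{st} = 5, giving D = -73 < 0, so the point is a saddle point.
P(-25/73, 43/73) = -586/73.

-586/73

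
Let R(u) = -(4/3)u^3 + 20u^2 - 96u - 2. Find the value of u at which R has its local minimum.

R'(u) = -4u^2 + 40u - 96. Setting R'(u) = 0 gives u ∈ {4, 6}.
Since R''(u) = -8u + 40, we get R''(4) = 8 > 0 ⇒ local minimum; R''(6) = -8 < 0 ⇒ local maximum.
Thus R has its local minimum at u = 4, with value -454/3.

4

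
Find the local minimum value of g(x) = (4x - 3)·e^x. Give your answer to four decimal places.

-3.1152

g'(x) = 4·e^x + (4x - 3)·1·e^x = (4x + 1)·e^x. Since e^x > 0, the only critical point is x = -1/4.
g''(-1/4) has the same sign as 4 > 0, so this is a local minimum.
g(-1/4) = (-4)·e^(-1/4) ≈ -3.1152.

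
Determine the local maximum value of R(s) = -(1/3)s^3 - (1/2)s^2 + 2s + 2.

R'(s) = -s^2 - s + 2 = 0 at s = -2, 1.
Second-derivative test with R''(s) = -2s - 1: R''(-2) = 3 > 0 ⇒ local minimum; R''(1) = -3 < 0 ⇒ local maximum.
The local maximum is R(1) = 19/6.

19/6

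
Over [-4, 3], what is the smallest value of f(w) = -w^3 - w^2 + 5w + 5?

-16

The derivative is -3w^2 - 2w + 5, which vanishes at w = -5/3 and w = 1.
Evaluating at the critical points and endpoints: f(-4) = 33, f(-5/3) = -40/27, f(1) = 8, f(3) = -16.
So the minimum is f(3) = -16.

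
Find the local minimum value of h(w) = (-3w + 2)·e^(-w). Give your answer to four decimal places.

-0.5666

Differentiating with the product rule gives h'(w) = (3w - 5)·e^(-w). Since e^(-w) > 0, the only critical point is w = 5/3.
h''(5/3) has the same sign as 3 > 0, so this is a local minimum.
h(5/3) = (-3)·e^(-5/3) ≈ -0.5666.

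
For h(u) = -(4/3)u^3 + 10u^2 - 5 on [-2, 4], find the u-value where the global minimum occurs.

The derivative is -4u^2 + 20u, whose only zero in [-2, 4] is u = 0.
Compare values at every candidate in [-2, 4]: h(-2) = 137/3; h(0) = -5; h(4) = 209/3.
So the minimum is h(0) = -5.

0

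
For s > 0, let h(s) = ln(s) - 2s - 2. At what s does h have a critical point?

h'(s) = 1/s − 2 = 0 gives s = 1/2.
h''(s) = -1/s², which is negative for s > 0, so this is a local maximum.
h(1/2) = 1·ln(1/2) - 1 - 2 ≈ -3.6931.

1/2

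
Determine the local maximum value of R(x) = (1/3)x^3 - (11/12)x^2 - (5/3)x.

49/81

Critical points: R'(x) = x^2 - (11/6)x - 5/3 vanishes at x = -2/3, 5/2.
Second-derivative test with R''(x) = 2x - 11/6: R''(-2/3) = -19/6 < 0 ⇒ local maximum; R''(5/2) = 19/6 > 0 ⇒ local minimum.
Thus R has its local maximum at x = -2/3, with value 49/81.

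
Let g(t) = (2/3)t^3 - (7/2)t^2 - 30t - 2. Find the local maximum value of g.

977/24

g'(t) = 2t^2 - 7t - 30. Setting g'(t) = 0 gives t ∈ {-5/2, 6}.
Since g''(t) = 4t - 7, we get g''(-5/2) = -17 < 0 ⇒ local maximum; g''(6) = 17 > 0 ⇒ local minimum.
Thus g has its local maximum at t = -5/2, with value 977/24.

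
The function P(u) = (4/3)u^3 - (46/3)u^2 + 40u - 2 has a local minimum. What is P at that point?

Critical points: P'(u) = 4u^2 - (92/3)u + 40 vanishes at u = 5/3, 6.
Since P''(u) = 8u - 92/3, we get P''(5/3) = -52/3 < 0 ⇒ local maximum; P''(6) = 52/3 > 0 ⇒ local minimum.
The local minimum is P(6) = -26.

-26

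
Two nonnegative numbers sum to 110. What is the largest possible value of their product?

3025

With x + y = 110, the product is P(x) = x(110 − x).
P'(x) = 110 − 2x = 0 gives x = 55; P'' = −2 < 0, so this is the maximum.
P = 55·55 = 3025.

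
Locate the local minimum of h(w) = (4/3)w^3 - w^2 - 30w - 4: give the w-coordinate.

3

h'(w) = 4w^2 - 2w - 30 = 0 at w = -5/2, 3.
Since h''(w) = 8w - 2, we get h''(-5/2) = -22 < 0 ⇒ local maximum; h''(3) = 22 > 0 ⇒ local minimum.
So the local minimum value is h(3) = -67.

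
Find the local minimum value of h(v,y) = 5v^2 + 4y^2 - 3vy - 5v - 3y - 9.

∂h/∂v = 10v - 3y - 5 = 0 and ∂h/∂y = -3v + 8y - 3 = 0, so (v, y) = (49/71, 45/71).
The Hessian has h_{vv} = 10, h_{yy} = 8, h_{vy} = -3, giving D = 71 > 0 with h_{vv} > 0, so the point is a local minimum.
h(49/71, 45/71) = -829/71.

-829/71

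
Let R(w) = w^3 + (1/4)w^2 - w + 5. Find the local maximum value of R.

Critical points: R'(w) = 3w^2 + (1/2)w - 1 vanishes at w = -2/3, 1/2.
Since R''(w) = 6w + 1/2, we get R''(-2/3) = -7/2 < 0 ⇒ local maximum; R''(1/2) = 7/2 > 0 ⇒ local minimum.
Thus R has its local maximum at w = -2/3, with value 148/27.

148/27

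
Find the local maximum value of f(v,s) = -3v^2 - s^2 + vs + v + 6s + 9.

∂f/∂v = -6v + s + 1 = 0 and ∂f/∂s = v - 2s + 6 = 0, so (v, s) = (8/11, 37/11).
The Hessian has f_{vv} = -6, f_{ss} = -2, f_{vs} = 1, giving D = 11 > 0 with f_{vv} < 0, so the point is a local maximum.
f(8/11, 37/11) = 214/11.

214/11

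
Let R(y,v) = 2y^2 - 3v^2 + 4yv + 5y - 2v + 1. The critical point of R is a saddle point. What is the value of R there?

∂R/∂y = 4y + 4v + 5 = 0 and ∂R/∂v = 4y - 6v - 2 = 0, so (y, v) = (-11/20, -7/10).
The Hessian has R_{yy} = 4, R_{vv} = -6, R_{yv} = 4, giving D = -40 < 0, so the point is a saddle point.
R(-11/20, -7/10) = 13/40.

13/40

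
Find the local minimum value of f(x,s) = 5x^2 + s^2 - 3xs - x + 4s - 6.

-135/11

∂f/∂x = 10x - 3s - 1 = 0 and ∂f/∂s = -3x + 2s + 4 = 0, so (x, s) = (-10/11, -37/11).
The Hessian has f_{xx} = 10, f_{ss} = 2, f_{xs} = -3, giving D = 11 > 0 with f_{xx} > 0, so the point is a local minimum.
f(-10/11, -37/11) = -135/11.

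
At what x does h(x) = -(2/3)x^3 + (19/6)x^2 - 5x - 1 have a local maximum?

h'(x) = -2x^2 + (19/3)x - 5. Setting h'(x) = 0 gives x ∈ {3/2, 5/3}.
Second-derivative test with h''(x) = -4x + 19/3: h''(3/2) = 1/3 > 0 ⇒ local minimum; h''(5/3) = -1/3 < 0 ⇒ local maximum.
So the local maximum value is h(5/3) = -587/162.

5/3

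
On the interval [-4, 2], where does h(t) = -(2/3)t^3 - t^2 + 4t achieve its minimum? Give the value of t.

Differentiating, h'(t) = -2t^2 - 2t + 4; which vanishes at t = -2 and t = 1.
Compare values at every candidate in [-4, 2]: h(-4) = 32/3; h(-2) = -20/3; h(1) = 7/3; h(2) = -4/3.
Hence the absolute minimum is -20/3 at t = -2.

-2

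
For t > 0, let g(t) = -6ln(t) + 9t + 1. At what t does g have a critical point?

2/3

g'(t) = -6/t + 9 = 0 gives t = 2/3.
g''(t) = 6/t², which is positive for t > 0, so this is a local minimum.
g(2/3) = -6·ln(2/3) + 6 + 1 ≈ 9.4328.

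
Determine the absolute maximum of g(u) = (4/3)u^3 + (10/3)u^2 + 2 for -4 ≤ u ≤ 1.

Differentiating, g'(u) = 4u^2 + (20/3)u; which vanishes at u = -5/3 and u = 0.
Candidates: g(-4) = -30; g(-5/3) = 412/81; g(0) = 2; g(1) = 20/3.
So the maximum is g(1) = 20/3.

20/3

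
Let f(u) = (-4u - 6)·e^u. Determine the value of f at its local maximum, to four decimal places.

0.3283

Differentiating with the product rule gives f'(u) = (-4u - 10)·e^u. Since e^u > 0, the only critical point is u = -5/2.
f''(-5/2) has the same sign as -4 < 0, so this is a local maximum.
f(-5/2) = (4)·e^(-5/2) ≈ 0.3283.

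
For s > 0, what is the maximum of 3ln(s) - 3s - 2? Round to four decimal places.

-5.0000

f'(s) = 3/s − 3 = 0 gives s = 1.
f''(s) = -3/s², which is negative for s > 0, so this is a local maximum.
f(1) = 3·ln(1) - 3 - 2 ≈ -5.0000.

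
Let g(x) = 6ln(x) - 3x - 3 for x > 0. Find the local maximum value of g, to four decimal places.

g'(x) = 6/x − 3 = 0 gives x = 2.
g''(x) = -6/x², which is negative for x > 0, so this is a local maximum.
g(2) = 6·ln(2) - 6 - 3 ≈ -4.8411.

-4.8411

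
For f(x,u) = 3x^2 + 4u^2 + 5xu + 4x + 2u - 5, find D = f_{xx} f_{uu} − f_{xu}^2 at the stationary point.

23

∂f/∂x = 6x + 5u + 4 = 0 and ∂f/∂u = 5x + 8u + 2 = 0, so (x, u) = (-22/23, 8/23).
The Hessian has f_{xx} = 6, f_{uu} = 8, f_{xu} = 5, giving D = 23 > 0 with f_{xx} > 0, so the point is a local minimum.
D = (6)·(8) − (5)^2 = 23.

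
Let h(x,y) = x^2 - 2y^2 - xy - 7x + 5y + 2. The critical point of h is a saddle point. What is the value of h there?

∂h/∂x = 2x - y - 7 = 0 and ∂h/∂y = -x - 4y + 5 = 0, so (x, y) = (11/3, 1/3).
The Hessian has h_{xx} = 2, h_{yy} = -4, h_{xy} = -1, giving D = -9 < 0, so the point is a saddle point.
h(11/3, 1/3) = -10.

-10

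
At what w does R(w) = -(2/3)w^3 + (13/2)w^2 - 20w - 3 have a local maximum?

R'(w) = -2w^2 + 13w - 20. Setting R'(w) = 0 gives w ∈ {5/2, 4}.
Second-derivative test with R''(w) = -4w + 13: R''(5/2) = 3 > 0 ⇒ local minimum; R''(4) = -3 < 0 ⇒ local maximum.
The local maximum is R(4) = -65/3.

4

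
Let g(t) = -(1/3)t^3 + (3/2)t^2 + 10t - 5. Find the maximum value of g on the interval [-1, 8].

Differentiating, g'(t) = -t^2 + 3t + 10; whose only zero in [-1, 8] is t = 5.
Evaluating at the critical points and endpoints: g(-1) = -79/6,  g(5) = 245/6,  g(8) = 1/3.
Hence the absolute maximum is 245/6 at t = 5.

245/6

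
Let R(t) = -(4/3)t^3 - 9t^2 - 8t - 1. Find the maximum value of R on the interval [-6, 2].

11

The derivative is -4t^2 - 18t - 8, which vanishes at t = -4 and t = -1/2.
Compare values at every candidate in [-6, 2]: R(-6) = 11, R(-4) = -83/3, R(-1/2) = 11/12, R(2) = -191/3.
So the maximum is R(-6) = 11.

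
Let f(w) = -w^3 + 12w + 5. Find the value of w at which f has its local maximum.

2

Critical points: f'(w) = -3w^2 + 12 vanishes at w = -2, 2.
f''(w) = -6w. f''(-2) = 12 > 0 ⇒ local minimum; f''(2) = -12 < 0 ⇒ local maximum.
Thus f has its local maximum at w = 2, with value 21.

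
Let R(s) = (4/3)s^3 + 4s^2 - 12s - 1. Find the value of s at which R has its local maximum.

-3

Critical points: R'(s) = 4s^2 + 8s - 12 vanishes at s = -3, 1.
R''(s) = 8s + 8. R''(-3) = -16 < 0 ⇒ local maximum; R''(1) = 16 > 0 ⇒ local minimum.
So the local maximum value is R(-3) = 35.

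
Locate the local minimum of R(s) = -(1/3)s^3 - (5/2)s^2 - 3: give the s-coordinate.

R'(s) = -s^2 - 5s. Setting R'(s) = 0 gives s ∈ {-5, 0}.
Since R''(s) = -2s - 5, we get R''(-5) = 5 > 0 ⇒ local minimum; R''(0) = -5 < 0 ⇒ local maximum.
The local minimum is R(-5) = -143/6.

-5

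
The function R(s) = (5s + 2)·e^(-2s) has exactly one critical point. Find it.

1/10

R'(s) = 5·e^(-2s) + (5s + 2)·(-2)·e^(-2s) = (-10s + 1)·e^(-2s). Since e^(-2s) > 0, the only critical point is s = 1/10.
R''(1/10) has the same sign as -10 < 0, so this is a local maximum.
R(1/10) = (5/2)·e^(-1/5) ≈ 2.0468.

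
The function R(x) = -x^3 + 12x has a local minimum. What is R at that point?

R'(x) = -3x^2 + 12. Setting R'(x) = 0 gives x ∈ {-2, 2}.
Since R''(x) = -6x, we get R''(-2) = 12 > 0 ⇒ local minimum; R''(2) = -12 < 0 ⇒ local maximum.
The local minimum is R(-2) = -16.

-16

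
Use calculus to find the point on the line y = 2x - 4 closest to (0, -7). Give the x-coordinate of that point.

Minimize D(x)^2 = (x + 0)^2 + (2x + 3)^2.
d/dx[D^2] = 2(x + 0) + 2·2·(2x + 3) = 0 ⇒ x = -6/5.
Then y = -32/5 and the distance is √(9/5) ≈ 1.3416.

-6/5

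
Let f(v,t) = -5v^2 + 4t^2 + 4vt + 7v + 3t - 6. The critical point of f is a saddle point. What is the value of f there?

∂f/∂v = -10v + 4t + 7 = 0 and ∂f/∂t = 4v + 8t + 3 = 0, so (v, t) = (11/24, -29/48).
The Hessian has f_{vv} = -10, f_{tt} = 8, f_{vt} = 4, giving D = -96 < 0, so the point is a saddle point.
f(11/24, -29/48) = -509/96.

-509/96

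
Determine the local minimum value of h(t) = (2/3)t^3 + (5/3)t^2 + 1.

h'(t) = 2t^2 + (10/3)t = 0 at t = -5/3, 0.
h''(t) = 4t + 10/3. h''(-5/3) = -10/3 < 0 ⇒ local maximum; h''(0) = 10/3 > 0 ⇒ local minimum.
Thus h has its local minimum at t = 0, with value 1.

1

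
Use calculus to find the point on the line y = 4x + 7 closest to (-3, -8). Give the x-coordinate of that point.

Minimize D(x)^2 = (x + 3)^2 + (4x + 15)^2.
d/dx[D^2] = 2(x + 3) + 2·4·(4x + 15) = 0 ⇒ x = -63/17.
Then y = -133/17 and the distance is √(9/17) ≈ 0.7276.

-63/17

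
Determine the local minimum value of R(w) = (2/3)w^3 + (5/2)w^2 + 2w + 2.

R'(w) = 2w^2 + 5w + 2 = 0 at w = -2, -1/2.
Since R''(w) = 4w + 5, we get R''(-2) = -3 < 0 ⇒ local maximum; R''(-1/2) = 3 > 0 ⇒ local minimum.
So the local minimum value is R(-1/2) = 37/24.

37/24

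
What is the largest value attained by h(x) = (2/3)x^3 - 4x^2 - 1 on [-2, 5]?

-1

The derivative is 2x^2 - 8x, which vanishes at x = 0 and x = 4.
Candidates: h(-2) = -67/3,  h(0) = -1,  h(4) = -67/3,  h(5) = -53/3.
Hence the absolute maximum is -1 at x = 0.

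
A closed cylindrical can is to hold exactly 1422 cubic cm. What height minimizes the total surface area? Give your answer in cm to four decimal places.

With radius r and height h, πr²h = 1422 so h = 1422/(πr²), and S(r) = 2πr² + 2πrh = 2πr² + 2·1422/r.
S'(r) = 4πr − 2·1422/r² = 0 ⇒ r³ = 1422/(2π), so r ≈ 6.0941 and h = 2r ≈ 12.1881.
S''(r) = 4π + 4·1422/r³ > 0, so this is the minimum; S ≈ 700.0262.

12.1881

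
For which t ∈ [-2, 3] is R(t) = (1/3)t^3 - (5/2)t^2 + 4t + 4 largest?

The derivative is t^2 - 5t + 4, whose only zero in [-2, 3] is t = 1.
Candidates: R(-2) = -50/3,  R(1) = 35/6,  R(3) = 5/2.
So the maximum is R(1) = 35/6.

1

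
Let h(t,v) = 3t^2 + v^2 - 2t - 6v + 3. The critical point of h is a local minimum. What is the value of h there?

∂h/∂t = 6t - 2 = 0 and ∂h/∂v = 2v - 6 = 0, so (t, v) = (1/3, 3).
The Hessian has h_{tt} = 6, h_{vv} = 2, h_{tv} = 0, giving D = 12 > 0 with h_{tt} > 0, so the point is a local minimum.
h(1/3, 3) = -19/3.

-19/3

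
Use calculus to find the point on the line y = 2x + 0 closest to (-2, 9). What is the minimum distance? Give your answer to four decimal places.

Minimize D(x)^2 = (x + 2)^2 + (2x - 9)^2.
d/dx[D^2] = 2(x + 2) + 2·2·(2x - 9) = 0 ⇒ x = 16/5.
Then y = 32/5 and the distance is √(169/5) ≈ 5.8138.

5.8138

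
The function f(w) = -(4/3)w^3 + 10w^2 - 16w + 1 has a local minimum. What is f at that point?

f'(w) = -4w^2 + 20w - 16 = 0 at w = 1, 4.
Since f''(w) = -8w + 20, we get f''(1) = 12 > 0 ⇒ local minimum; f''(4) = -12 < 0 ⇒ local maximum.
Thus f has its local minimum at w = 1, with value -19/3.

-19/3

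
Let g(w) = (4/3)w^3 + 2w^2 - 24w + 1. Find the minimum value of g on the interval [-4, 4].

-85/3

g'(w) = 4w^2 + 4w - 24, which vanishes at w = -3 and w = 2.
Candidates: g(-4) = 131/3; g(-3) = 55; g(2) = -85/3; g(4) = 67/3.
The minimum over the interval is -85/3, attained at w = 2.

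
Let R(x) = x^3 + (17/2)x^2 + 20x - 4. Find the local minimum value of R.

Critical points: R'(x) = 3x^2 + 17x + 20 vanishes at x = -4, -5/3.
Since R''(x) = 6x + 17, we get R''(-4) = -7 < 0 ⇒ local maximum; R''(-5/3) = 7 > 0 ⇒ local minimum.
Thus R has its local minimum at x = -5/3, with value -991/54.

-991/54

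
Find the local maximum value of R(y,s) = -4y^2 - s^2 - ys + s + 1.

19/15

∂R/∂y = -8y - s = 0 and ∂R/∂s = -y - 2s + 1 = 0, so (y, s) = (-1/15, 8/15).
The Hessian has R_{yy} = -8, R_{ss} = -2, R_{ys} = -1, giving D = 15 > 0 with R_{yy} < 0, so the point is a local maximum.
R(-1/15, 8/15) = 19/15.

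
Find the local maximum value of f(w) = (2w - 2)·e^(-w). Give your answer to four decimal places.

0.2707

Differentiating with the product rule gives f'(w) = (-2w + 4)·e^(-w). Since e^(-w) > 0, the only critical point is w = 2.
f''(2) has the same sign as -2 < 0, so this is a local maximum.
f(2) = (2)·e^(-2) ≈ 0.2707.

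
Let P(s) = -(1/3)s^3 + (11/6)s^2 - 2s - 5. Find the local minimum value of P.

-455/81

P'(s) = -s^2 + (11/3)s - 2 = 0 at s = 2/3, 3.
P''(s) = -2s + 11/3. P''(2/3) = 7/3 > 0 ⇒ local minimum; P''(3) = -7/3 < 0 ⇒ local maximum.
Thus P has its local minimum at s = 2/3, with value -455/81.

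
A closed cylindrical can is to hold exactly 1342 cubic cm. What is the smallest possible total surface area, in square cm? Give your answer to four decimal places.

With radius r and height h, πr²h = 1342 so h = 1342/(πr²), and S(r) = 2πr² + 2πrh = 2πr² + 2·1342/r.
S'(r) = 4πr − 2·1342/r² = 0 ⇒ r³ = 1342/(2π), so r ≈ 5.9776 and h = 2r ≈ 11.9551.
S''(r) = 4π + 4·1342/r³ > 0, so this is the minimum; S ≈ 673.5185.

673.5185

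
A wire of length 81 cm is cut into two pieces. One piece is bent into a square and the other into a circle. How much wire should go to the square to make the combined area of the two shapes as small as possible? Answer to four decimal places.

Let x be the length used for the square. Square side x/4; circle radius (81−x)/(2π).
A(x) = (x/4)² + π·((81−x)/(2π))² = x²/16 + (81−x)²/(4π) for 0 ≤ x ≤ 81. A'(x) = x/8 − (81−x)/(2π) = 0 gives x = 4·81/(π+4) ≈ 45.3680.
A'' = 1/8 + 1/(2π) > 0, so this gives the minimum combined area; x ≈ 45.3680 cm to the square.

45.3680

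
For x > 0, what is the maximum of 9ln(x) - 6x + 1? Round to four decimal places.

f'(x) = 9/x − 6 = 0 gives x = 3/2.
f''(x) = -9/x², which is negative for x > 0, so this is a local maximum.
f(3/2) = 9·ln(3/2) - 9 + 1 ≈ -4.3508.

-4.3508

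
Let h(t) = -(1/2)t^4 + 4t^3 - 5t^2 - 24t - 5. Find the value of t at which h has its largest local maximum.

h'(t) = -2t^3 + 12t^2 - 10t - 24 = 0 at t = -1, 3, 4.
Since h''(t) = -6t^2 + 24t - 10, we get h''(-1) = -40 < 0 ⇒ local maximum; h''(3) = 8 > 0 ⇒ local minimum; h''(4) = -10 < 0 ⇒ local maximum.
The largest local maximum is h(-1) = 19/2.

-1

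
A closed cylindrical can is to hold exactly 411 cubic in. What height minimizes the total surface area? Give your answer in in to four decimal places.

8.0584

With radius r and height h, πr²h = 411 so h = 411/(πr²), and S(r) = 2πr² + 2πrh = 2πr² + 2·411/r.
S'(r) = 4πr − 2·411/r² = 0 ⇒ r³ = 411/(2π), so r ≈ 4.0292 and h = 2r ≈ 8.0584.
S''(r) = 4π + 4·411/r³ > 0, so this is the minimum; S ≈ 306.0148.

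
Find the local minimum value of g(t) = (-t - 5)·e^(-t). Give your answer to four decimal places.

-54.5982

Differentiating with the product rule gives g'(t) = (t + 4)·e^(-t). Since e^(-t) > 0, the only critical point is t = -4.
g''(-4) has the same sign as 1 > 0, so this is a local minimum.
g(-4) = (-1)·e^(4) ≈ -54.5982.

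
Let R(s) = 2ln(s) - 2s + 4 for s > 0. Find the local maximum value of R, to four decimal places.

R'(s) = 2/s − 2 = 0 gives s = 1.
R''(s) = -2/s², which is negative for s > 0, so this is a local maximum.
R(1) = 2·ln(1) - 2 + 4 ≈ 2.0000.

2.0000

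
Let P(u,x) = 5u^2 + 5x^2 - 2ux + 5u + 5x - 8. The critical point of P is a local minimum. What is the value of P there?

-89/8

∂P/∂u = 10u - 2x + 5 = 0 and ∂P/∂x = -2u + 10x + 5 = 0, so (u, x) = (-5/8, -5/8).
The Hessian has P_{uu} = 10, P_{xx} = 10, P_{ux} = -2, giving D = 96 > 0 with P_{uu} > 0, so the point is a local minimum.
P(-5/8, -5/8) = -89/8.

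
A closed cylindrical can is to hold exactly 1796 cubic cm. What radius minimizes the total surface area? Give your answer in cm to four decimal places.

6.5873

With radius r and height h, πr²h = 1796 so h = 1796/(πr²), and S(r) = 2πr² + 2πrh = 2πr² + 2·1796/r.
S'(r) = 4πr − 2·1796/r² = 0 ⇒ r³ = 1796/(2π), so r ≈ 6.5873 and h = 2r ≈ 13.1746.
S''(r) = 4π + 4·1796/r³ > 0, so this is the minimum; S ≈ 817.9349.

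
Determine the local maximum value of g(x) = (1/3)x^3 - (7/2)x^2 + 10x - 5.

Critical points: g'(x) = x^2 - 7x + 10 vanishes at x = 2, 5.
Since g''(x) = 2x - 7, we get g''(2) = -3 < 0 ⇒ local maximum; g''(5) = 3 > 0 ⇒ local minimum.
Thus g has its local maximum at x = 2, with value 11/3.

11/3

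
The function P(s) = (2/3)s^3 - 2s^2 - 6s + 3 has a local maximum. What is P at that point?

19/3

P'(s) = 2s^2 - 4s - 6 = 0 at s = -1, 3.
P''(s) = 4s - 4. P''(-1) = -8 < 0 ⇒ local maximum; P''(3) = 8 > 0 ⇒ local minimum.
So the local maximum value is P(-1) = 19/3.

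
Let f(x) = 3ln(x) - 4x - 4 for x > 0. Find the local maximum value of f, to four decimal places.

f'(x) = 3/x − 4 = 0 gives x = 3/4.
f''(x) = -3/x², which is negative for x > 0, so this is a local maximum.
f(3/4) = 3·ln(3/4) - 3 - 4 ≈ -7.8630.

-7.8630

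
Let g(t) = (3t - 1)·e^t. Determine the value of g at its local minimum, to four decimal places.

By the product rule, g'(t) = (3t + 2)·e^t. Since e^t > 0, the only critical point is t = -2/3.
g''(-2/3) has the same sign as 3 > 0, so this is a local minimum.
g(-2/3) = (-3)·e^(-2/3) ≈ -1.5403.

-1.5403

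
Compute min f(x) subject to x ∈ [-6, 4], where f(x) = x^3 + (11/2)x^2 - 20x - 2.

The derivative is 3x^2 + 11x - 20, which vanishes at x = -5 and x = 4/3.
Compare values at every candidate in [-6, 4]: f(-6) = 100; f(-5) = 221/2; f(4/3) = -446/27; f(4) = 70.
So the minimum is f(4/3) = -446/27.

-446/27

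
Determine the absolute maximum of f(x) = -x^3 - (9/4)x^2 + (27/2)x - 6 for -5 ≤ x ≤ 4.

Differentiating, f'(x) = -3x^2 - (9/2)x + 27/2; which vanishes at x = -3 and x = 3/2.
Evaluating at the critical points and endpoints: f(-5) = -19/4,  f(-3) = -159/4,  f(3/2) = 93/16,  f(4) = -52.
So the maximum is f(3/2) = 93/16.

93/16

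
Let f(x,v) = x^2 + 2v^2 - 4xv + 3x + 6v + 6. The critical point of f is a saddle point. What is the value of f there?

87/4

∂f/∂x = 2x - 4v + 3 = 0 and ∂f/∂v = -4x + 4v + 6 = 0, so (x, v) = (9/2, 3).
The Hessian has f_{xx} = 2, f_{vv} = 4, f_{xv} = -4, giving D = -8 < 0, so the point is a saddle point.
f(9/2, 3) = 87/4.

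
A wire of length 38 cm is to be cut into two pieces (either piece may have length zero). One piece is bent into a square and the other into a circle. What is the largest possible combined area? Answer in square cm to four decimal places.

114.9099

Let x be the length used for the square. Square side x/4; circle radius (38−x)/(2π).
A(x) = (x/4)² + π·((38−x)/(2π))² = x²/16 + (38−x)²/(4π) for 0 ≤ x ≤ 38. A'(x) = x/8 − (38−x)/(2π) = 0 gives x = 4·38/(π+4) ≈ 21.2838.
A'' > 0, so the interior critical point is a minimum; the maximum is at an endpoint. A(0) = 114.9099 and A(38) = 90.2500, so the largest area is 114.9099.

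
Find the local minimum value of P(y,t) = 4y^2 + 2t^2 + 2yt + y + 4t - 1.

-43/14

∂P/∂y = 8y + 2t + 1 = 0 and ∂P/∂t = 2y + 4t + 4 = 0, so (y, t) = (1/7, -15/14).
The Hessian has P_{yy} = 8, P_{tt} = 4, P_{yt} = 2, giving D = 28 > 0 with P_{yy} > 0, so the point is a local minimum.
P(1/7, -15/14) = -43/14.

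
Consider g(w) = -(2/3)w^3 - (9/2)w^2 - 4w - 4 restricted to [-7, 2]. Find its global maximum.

g'(w) = -2w^2 - 9w - 4, which vanishes at w = -4 and w = -1/2.
Evaluating at the critical points and endpoints: g(-7) = 193/6,  g(-4) = -52/3,  g(-1/2) = -73/24,  g(2) = -106/3.
So the maximum is g(-7) = 193/6.

193/6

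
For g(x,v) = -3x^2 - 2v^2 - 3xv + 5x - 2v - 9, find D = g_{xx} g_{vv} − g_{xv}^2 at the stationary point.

15

∂g/∂x = -6x - 3v + 5 = 0 and ∂g/∂v = -3x - 4v - 2 = 0, so (x, v) = (26/15, -9/5).
The Hessian has g_{xx} = -6, g_{vv} = -4, g_{xv} = -3, giving D = 15 > 0 with g_{xx} < 0, so the point is a local maximum.
D = (-6)·(-4) − (-3)^2 = 15.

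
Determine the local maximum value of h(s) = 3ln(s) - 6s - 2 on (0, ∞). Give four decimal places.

-7.0794

h'(s) = 3/s − 6 = 0 gives s = 1/2.
h''(s) = -3/s², which is negative for s > 0, so this is a local maximum.
h(1/2) = 3·ln(1/2) - 3 - 2 ≈ -7.0794.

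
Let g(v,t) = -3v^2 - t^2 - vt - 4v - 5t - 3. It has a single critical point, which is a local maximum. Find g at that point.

∂g/∂v = -6v - t - 4 = 0 and ∂g/∂t = -v - 2t - 5 = 0, so (v, t) = (-3/11, -26/11).
The Hessian has g_{vv} = -6, g_{tt} = -2, g_{vt} = -1, giving D = 11 > 0 with g_{vv} < 0, so the point is a local maximum.
g(-3/11, -26/11) = 38/11.

38/11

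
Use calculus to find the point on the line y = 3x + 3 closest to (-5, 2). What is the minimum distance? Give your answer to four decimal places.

Minimize D(x)^2 = (x + 5)^2 + (3x + 1)^2.
d/dx[D^2] = 2(x + 5) + 2·3·(3x + 1) = 0 ⇒ x = -4/5.
Then y = 3/5 and the distance is √(98/5) ≈ 4.4272.

4.4272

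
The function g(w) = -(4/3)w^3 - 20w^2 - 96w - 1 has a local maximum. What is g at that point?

445/3

g'(w) = -4w^2 - 40w - 96. Setting g'(w) = 0 gives w ∈ {-6, -4}.
Since g''(w) = -8w - 40, we get g''(-6) = 8 > 0 ⇒ local minimum; g''(-4) = -8 < 0 ⇒ local maximum.
The local maximum is g(-4) = 445/3.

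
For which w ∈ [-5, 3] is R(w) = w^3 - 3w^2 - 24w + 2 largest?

The derivative is 3w^2 - 6w - 24, whose only zero in [-5, 3] is w = -2.
Compare values at every candidate in [-5, 3]: R(-5) = -78; R(-2) = 30; R(3) = -70.
The maximum over the interval is 30, attained at w = -2.

-2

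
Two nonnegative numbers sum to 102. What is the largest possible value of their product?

With x + y = 102, the product is P(x) = x(102 − x).
P'(x) = 102 − 2x = 0 gives x = 51; P'' = −2 < 0, so this is the maximum.
P = 51·51 = 2601.

2601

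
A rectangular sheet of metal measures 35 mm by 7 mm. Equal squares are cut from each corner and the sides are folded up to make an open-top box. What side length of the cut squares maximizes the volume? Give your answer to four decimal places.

With cut size x, the volume is V(x) = x(35 − 2x)(7 − 2x) for 0 < x < 3.5.
V'(x) = 12x^2 − 168x + 245. Setting V'(x) = 0 gives x ≈ 1.6537 (the root in (0, 3.5)).
V''(x) = 24x − 168 is negative there, so this is the maximum; V ≈ 193.5294.

1.6537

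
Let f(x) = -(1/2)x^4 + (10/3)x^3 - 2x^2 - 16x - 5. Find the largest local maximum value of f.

Critical points: f'(x) = -2x^3 + 10x^2 - 4x - 16 vanishes at x = -1, 2, 4.
Since f''(x) = -6x^2 + 20x - 4, we get f''(-1) = -30 < 0 ⇒ local maximum; f''(2) = 12 > 0 ⇒ local minimum; f''(4) = -20 < 0 ⇒ local maximum.
Thus f has its largest local maximum at x = -1, with value 31/6.

31/6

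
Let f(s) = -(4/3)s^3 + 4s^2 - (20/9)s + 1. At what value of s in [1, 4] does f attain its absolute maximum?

The derivative is -4s^2 + 8s - 20/9, whose only zero in [1, 4] is s = 5/3.
Evaluating at the critical points and endpoints: f(1) = 13/9, f(5/3) = 181/81, f(4) = -263/9.
The maximum over the interval is 181/81, attained at s = 5/3.

5/3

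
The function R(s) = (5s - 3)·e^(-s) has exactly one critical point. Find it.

By the product rule, R'(s) = (-5s + 8)·e^(-s). Since e^(-s) > 0, the only critical point is s = 8/5.
R''(8/5) has the same sign as -5 < 0, so this is a local maximum.
R(8/5) = (5)·e^(-8/5) ≈ 1.0095.

8/5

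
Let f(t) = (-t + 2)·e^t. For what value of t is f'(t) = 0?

f'(t) = (-1)·e^t + (-t + 2)·1·e^t = (-t + 1)·e^t. Since e^t > 0, the only critical point is t = 1.
f''(1) has the same sign as -1 < 0, so this is a local maximum.
f(1) = (1)·e^(1) ≈ 2.7183.

1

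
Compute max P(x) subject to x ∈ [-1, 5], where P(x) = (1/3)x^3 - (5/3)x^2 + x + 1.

6

P'(x) = x^2 - (10/3)x + 1, which vanishes at x = 1/3 and x = 3.
Evaluating at the critical points and endpoints: P(-1) = -2,  P(1/3) = 94/81,  P(3) = -2,  P(5) = 6.
So the maximum is P(5) = 6.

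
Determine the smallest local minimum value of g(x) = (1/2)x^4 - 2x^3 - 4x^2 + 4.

g'(x) = 2x^3 - 6x^2 - 8x = 0 at x = -1, 0, 4.
Second-derivative test with g''(x) = 6x^2 - 12x - 8: g''(-1) = 10 > 0 ⇒ local minimum; g''(0) = -8 < 0 ⇒ local maximum; g''(4) = 40 > 0 ⇒ local minimum.
The smallest local minimum is g(4) = -60.

-60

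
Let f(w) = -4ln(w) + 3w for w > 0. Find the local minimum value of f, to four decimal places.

2.8493

f'(w) = -4/w + 3 = 0 gives w = 4/3.
f''(w) = 4/w², which is positive for w > 0, so this is a local minimum.
f(4/3) = -4·ln(4/3) + 4 ≈ 2.8493.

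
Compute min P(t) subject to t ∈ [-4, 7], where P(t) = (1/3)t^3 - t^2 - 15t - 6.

Differentiating, P'(t) = t^2 - 2t - 15; which vanishes at t = -3 and t = 5.
Evaluating at the critical points and endpoints: P(-4) = 50/3, P(-3) = 21, P(5) = -193/3, P(7) = -137/3.
The minimum over the interval is -193/3, attained at t = 5.

-193/3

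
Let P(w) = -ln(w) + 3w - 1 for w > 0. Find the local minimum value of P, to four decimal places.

1.0986

P'(w) = -1/w + 3 = 0 gives w = 1/3.
P''(w) = 1/w², which is positive for w > 0, so this is a local minimum.
P(1/3) = -1·ln(1/3) + 1 - 1 ≈ 1.0986.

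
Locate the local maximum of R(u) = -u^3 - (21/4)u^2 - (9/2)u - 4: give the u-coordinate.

R'(u) = -3u^2 - (21/2)u - 9/2. Setting R'(u) = 0 gives u ∈ {-3, -1/2}.
Second-derivative test with R''(u) = -6u - 21/2: R''(-3) = 15/2 > 0 ⇒ local minimum; R''(-1/2) = -15/2 < 0 ⇒ local maximum.
The local maximum is R(-1/2) = -47/16.

-1/2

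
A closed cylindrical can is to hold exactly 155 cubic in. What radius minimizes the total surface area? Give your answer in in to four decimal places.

With radius r and height h, πr²h = 155 so h = 155/(πr²), and S(r) = 2πr² + 2πrh = 2πr² + 2·155/r.
S'(r) = 4πr − 2·155/r² = 0 ⇒ r³ = 155/(2π), so r ≈ 2.9111 and h = 2r ≈ 5.8221.
S''(r) = 4π + 4·155/r³ > 0, so this is the minimum; S ≈ 159.7358.

2.9111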